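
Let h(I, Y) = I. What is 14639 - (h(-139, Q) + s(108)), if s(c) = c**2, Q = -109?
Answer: 3114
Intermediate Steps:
14639 - (h(-139, Q) + s(108)) = 14639 - (-139 + 108**2) = 14639 - (-139 + 11664) = 14639 - 1*11525 = 14639 - 11525 = 3114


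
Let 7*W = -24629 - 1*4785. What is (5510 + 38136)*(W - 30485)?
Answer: -1513948802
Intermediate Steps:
W = -4202 (W = (-24629 - 1*4785)/7 = (-24629 - 4785)/7 = (⅐)*(-29414) = -4202)
(5510 + 38136)*(W - 30485) = (5510 + 38136)*(-4202 - 30485) = 43646*(-34687) = -1513948802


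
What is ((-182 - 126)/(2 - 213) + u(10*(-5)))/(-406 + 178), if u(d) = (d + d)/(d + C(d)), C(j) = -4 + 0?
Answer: -9433/649458 ≈ -0.014524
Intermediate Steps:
C(j) = -4
u(d) = 2*d/(-4 + d) (u(d) = (d + d)/(d - 4) = (2*d)/(-4 + d) = 2*d/(-4 + d))
((-182 - 126)/(2 - 213) + u(10*(-5)))/(-406 + 178) = ((-182 - 126)/(2 - 213) + 2*(10*(-5))/(-4 + 10*(-5)))/(-406 + 178) = (-308/(-211) + 2*(-50)/(-4 - 50))/(-228) = (-308*(-1/211) + 2*(-50)/(-54))*(-1/228) = (308/211 + 2*(-50)*(-1/54))*(-1/228) = (308/211 + 50/27)*(-1/228) = (18866/5697)*(-1/228) = -9433/649458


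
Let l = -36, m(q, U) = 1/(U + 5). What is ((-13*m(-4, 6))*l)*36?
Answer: 16848/11 ≈ 1531.6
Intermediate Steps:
m(q, U) = 1/(5 + U)
((-13*m(-4, 6))*l)*36 = (-13/(5 + 6)*(-36))*36 = (-13/11*(-36))*36 = (-13*1/11*(-36))*36 = -13/11*(-36)*36 = (468/11)*36 = 16848/11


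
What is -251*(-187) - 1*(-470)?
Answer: 47407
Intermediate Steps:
-251*(-187) - 1*(-470) = 46937 + 470 = 47407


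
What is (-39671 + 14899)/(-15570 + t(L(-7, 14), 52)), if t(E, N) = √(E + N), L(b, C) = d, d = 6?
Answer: 17531820/11019311 + 1126*√58/11019311 ≈ 1.5918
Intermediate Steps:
L(b, C) = 6
(-39671 + 14899)/(-15570 + t(L(-7, 14), 52)) = (-39671 + 14899)/(-15570 + √(6 + 52)) = -24772/(-15570 + √58)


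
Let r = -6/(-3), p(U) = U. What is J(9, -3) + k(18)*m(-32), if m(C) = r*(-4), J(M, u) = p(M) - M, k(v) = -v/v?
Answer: 8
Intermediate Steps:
r = 2 (r = -6*(-⅓) = 2)
k(v) = -1 (k(v) = -1*1 = -1)
J(M, u) = 0 (J(M, u) = M - M = 0)
m(C) = -8 (m(C) = 2*(-4) = -8)
J(9, -3) + k(18)*m(-32) = 0 - 1*(-8) = 0 + 8 = 8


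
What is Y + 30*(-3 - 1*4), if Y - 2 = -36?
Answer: -244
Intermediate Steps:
Y = -34 (Y = 2 - 36 = -34)
Y + 30*(-3 - 1*4) = -34 + 30*(-3 - 1*4) = -34 + 30*(-3 - 4) = -34 + 30*(-7) = -34 - 210 = -244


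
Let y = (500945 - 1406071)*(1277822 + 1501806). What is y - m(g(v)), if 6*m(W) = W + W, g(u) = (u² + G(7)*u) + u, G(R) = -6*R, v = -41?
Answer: -7547740722746/3 ≈ -2.5159e+12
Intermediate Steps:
g(u) = u² - 41*u (g(u) = (u² + (-6*7)*u) + u = (u² - 42*u) + u = u² - 41*u)
m(W) = W/3 (m(W) = (W + W)/6 = (2*W)/6 = W/3)
y = -2515913573128 (y = -905126*2779628 = -2515913573128)
y - m(g(v)) = -2515913573128 - (-41*(-41 - 41))/3 = -2515913573128 - (-41*(-82))/3 = -2515913573128 - 3362/3 = -7547740722746/3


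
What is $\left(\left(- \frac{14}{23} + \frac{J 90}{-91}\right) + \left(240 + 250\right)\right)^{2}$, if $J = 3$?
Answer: $\frac{1036499103396}{4380649} \approx 2.3661 \cdot 10^{5}$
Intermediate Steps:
$\left(\left(- \frac{14}{23} + \frac{J 90}{-91}\right) + \left(240 + 250\right)\right)^{2} = \left(\left(- \frac{14}{23} + \frac{3 \cdot 90}{-91}\right) + \left(240 + 250\right)\right)^{2} = \left(\left(\left(-14\right) \frac{1}{23} + 270 \left(- \frac{1}{91}\right)\right) + 490\right)^{2} = \left(\left(- \frac{14}{23} - \frac{270}{91}\right) + 490\right)^{2} = \left(- \frac{7484}{2093} + 490\right)^{2} = \left(\frac{1018086}{2093}\right)^{2} = \frac{1036499103396}{4380649}$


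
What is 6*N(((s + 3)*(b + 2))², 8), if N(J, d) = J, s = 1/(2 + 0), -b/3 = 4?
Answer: 7350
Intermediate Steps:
b = -12 (b = -3*4 = -12)
s = ½ (s = 1/2 = ½ ≈ 0.50000)
6*N(((s + 3)*(b + 2))², 8) = 6*((½ + 3)*(-12 + 2))² = 6*((7/2)*(-10))² = 6*(-35)² = 6*1225 = 7350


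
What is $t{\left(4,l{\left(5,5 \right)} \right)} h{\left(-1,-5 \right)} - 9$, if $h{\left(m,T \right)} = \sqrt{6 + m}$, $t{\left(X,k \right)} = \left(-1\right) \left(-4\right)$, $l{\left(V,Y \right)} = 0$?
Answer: $-9 + 4 \sqrt{5} \approx -0.055728$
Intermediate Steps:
$t{\left(X,k \right)} = 4$
$t{\left(4,l{\left(5,5 \right)} \right)} h{\left(-1,-5 \right)} - 9 = 4 \sqrt{6 - 1} - 9 = 4 \sqrt{5} - 9 = -9 + 4 \sqrt{5}$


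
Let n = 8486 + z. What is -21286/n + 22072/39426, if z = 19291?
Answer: -37687982/182522667 ≈ -0.20648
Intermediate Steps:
n = 27777 (n = 8486 + 19291 = 27777)
-21286/n + 22072/39426 = -21286/27777 + 22072/39426 = -21286*1/27777 + 22072*(1/39426) = -21286/27777 + 11036/19713 = -37687982/182522667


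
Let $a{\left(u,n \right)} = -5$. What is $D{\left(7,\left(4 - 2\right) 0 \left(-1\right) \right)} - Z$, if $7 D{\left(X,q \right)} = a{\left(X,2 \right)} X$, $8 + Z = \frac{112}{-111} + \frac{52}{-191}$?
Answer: $\frac{90767}{21201} \approx 4.2813$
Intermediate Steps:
$Z = - \frac{196772}{21201}$ ($Z = -8 + \left(\frac{112}{-111} + \frac{52}{-191}\right) = -8 + \left(112 \left(- \frac{1}{111}\right) + 52 \left(- \frac{1}{191}\right)\right) = -8 - \frac{27164}{21201} = - \frac{196772}{21201} \approx -9.2813$)
$D{\left(X,q \right)} = - \frac{5 X}{7}$ ($D{\left(X,q \right)} = \frac{\left(-5\right) X}{7} = - \frac{5 X}{7}$)
$D{\left(7,\left(4 - 2\right) 0 \left(-1\right) \right)} - Z = \left(- \frac{5}{7}\right) 7 - - \frac{196772}{21201} = -5 + \frac{196772}{21201} = \frac{90767}{21201}$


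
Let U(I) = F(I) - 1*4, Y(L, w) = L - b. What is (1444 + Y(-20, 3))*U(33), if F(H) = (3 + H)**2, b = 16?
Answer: 1819136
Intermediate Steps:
Y(L, w) = -16 + L (Y(L, w) = L - 1*16 = L - 16 = -16 + L)
U(I) = -4 + (3 + I)**2 (U(I) = (3 + I)**2 - 1*4 = (3 + I)**2 - 4 = -4 + (3 + I)**2)
(1444 + Y(-20, 3))*U(33) = (1444 + (-16 - 20))*(-4 + (3 + 33)**2) = (1444 - 36)*(-4 + 36**2) = 1408*(-4 + 1296) = 1408*1292 = 1819136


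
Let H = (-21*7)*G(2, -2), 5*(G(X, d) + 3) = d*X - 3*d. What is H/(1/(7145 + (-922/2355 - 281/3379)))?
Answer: 36215285726984/13262575 ≈ 2.7306e+6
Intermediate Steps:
G(X, d) = -3 - 3*d/5 + X*d/5 (G(X, d) = -3 + (d*X - 3*d)/5 = -3 + (X*d - 3*d)/5 = -3 + (-3*d + X*d)/5 = -3 + (-3*d/5 + X*d/5) = -3 - 3*d/5 + X*d/5)
H = 1911/5 (H = (-21*7)*(-3 - ⅗*(-2) + (⅕)*2*(-2)) = -147*(-3 + 6/5 - ⅘) = -147*(-13/5) = 1911/5 ≈ 382.20)
H/(1/(7145 + (-922/2355 - 281/3379))) = 1911/(5*(1/(7145 + (-922/2355 - 281/3379)))) = 1911/(5*(1/(7145 - 3777193/7957545))) = 1911/(5*(1/(56852881832/7957545))) = 1911/(5*(7957545/56852881832)) = (1911/5)*(56852881832/7957545) = 36215285726984/13262575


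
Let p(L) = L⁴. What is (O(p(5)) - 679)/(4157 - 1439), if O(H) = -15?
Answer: -347/1359 ≈ -0.25533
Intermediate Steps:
(O(p(5)) - 679)/(4157 - 1439) = (-15 - 679)/(4157 - 1439) = -694/2718 = -694*1/2718 = -347/1359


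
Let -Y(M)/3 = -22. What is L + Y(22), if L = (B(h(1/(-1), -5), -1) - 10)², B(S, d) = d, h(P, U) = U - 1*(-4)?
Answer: 187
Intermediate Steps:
Y(M) = 66 (Y(M) = -3*(-22) = 66)
h(P, U) = 4 + U (h(P, U) = U + 4 = 4 + U)
L = 121 (L = (-1 - 10)² = (-11)² = 121)
L + Y(22) = 121 + 66 = 187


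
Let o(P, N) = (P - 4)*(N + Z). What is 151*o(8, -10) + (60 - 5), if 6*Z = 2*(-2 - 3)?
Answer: -20975/3 ≈ -6991.7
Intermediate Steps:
Z = -5/3 (Z = (2*(-2 - 3))/6 = (2*(-5))/6 = (⅙)*(-10) = -5/3 ≈ -1.6667)
o(P, N) = (-4 + P)*(-5/3 + N) (o(P, N) = (P - 4)*(N - 5/3) = (-4 + P)*(-5/3 + N))
151*o(8, -10) + (60 - 5) = 151*(20/3 - 4*(-10) - 5/3*8 - 10*8) + (60 - 5) = 151*(20/3 + 40 - 40/3 - 80) + 55 = 151*(-140/3) + 55 = -21140/3 + 55 = -20975/3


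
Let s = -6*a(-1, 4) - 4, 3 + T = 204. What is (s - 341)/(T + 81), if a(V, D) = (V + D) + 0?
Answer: -121/94 ≈ -1.2872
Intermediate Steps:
T = 201 (T = -3 + 204 = 201)
a(V, D) = D + V (a(V, D) = (D + V) + 0 = D + V)
s = -22 (s = -6*(4 - 1) - 4 = -6*3 - 4 = -18 - 4 = -22)
(s - 341)/(T + 81) = (-22 - 341)/(201 + 81) = -363/282 = -363*1/282 = -121/94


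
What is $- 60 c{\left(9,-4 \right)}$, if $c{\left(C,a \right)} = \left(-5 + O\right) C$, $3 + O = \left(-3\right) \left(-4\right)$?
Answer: $-2160$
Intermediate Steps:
$O = 9$ ($O = -3 - -12 = -3 + 12 = 9$)
$c{\left(C,a \right)} = 4 C$ ($c{\left(C,a \right)} = \left(-5 + 9\right) C = 4 C$)
$- 60 c{\left(9,-4 \right)} = - 60 \cdot 4 \cdot 9 = \left(-60\right) 36 = -2160$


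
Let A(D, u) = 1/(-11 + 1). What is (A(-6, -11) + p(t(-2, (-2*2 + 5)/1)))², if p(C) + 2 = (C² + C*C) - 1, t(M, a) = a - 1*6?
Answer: 219961/100 ≈ 2199.6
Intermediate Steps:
A(D, u) = -⅒ (A(D, u) = 1/(-10) = -⅒)
t(M, a) = -6 + a (t(M, a) = a - 6 = -6 + a)
p(C) = -3 + 2*C² (p(C) = -2 + ((C² + C*C) - 1) = -2 + ((C² + C²) - 1) = -2 + (2*C² - 1) = -2 + (-1 + 2*C²) = -3 + 2*C²)
(A(-6, -11) + p(t(-2, (-2*2 + 5)/1)))² = (-⅒ + (-3 + 2*(-6 + (-2*2 + 5)/1)²))² = (-⅒ + (-3 + 2*(-6 + (-4 + 5)*1)²))² = (-⅒ + (-3 + 2*(-6 + 1*1)²))² = (-⅒ + (-3 + 2*(-6 + 1)²))² = (-⅒ + (-3 + 2*(-5)²))² = (-⅒ + (-3 + 2*25))² = (-⅒ + (-3 + 50))² = (-⅒ + 47)² = (469/10)² = 219961/100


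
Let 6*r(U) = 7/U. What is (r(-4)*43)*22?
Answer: -3311/12 ≈ -275.92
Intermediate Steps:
r(U) = 7/(6*U) (r(U) = (7/U)/6 = 7/(6*U))
(r(-4)*43)*22 = (((7/6)/(-4))*43)*22 = (((7/6)*(-1/4))*43)*22 = -7/24*43*22 = -301/24*22 = -3311/12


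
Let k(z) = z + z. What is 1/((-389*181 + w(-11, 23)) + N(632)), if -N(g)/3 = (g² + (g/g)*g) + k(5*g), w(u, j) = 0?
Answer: -1/1289537 ≈ -7.7547e-7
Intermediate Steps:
k(z) = 2*z
N(g) = -33*g - 3*g² (N(g) = -3*((g² + (g/g)*g) + 2*(5*g)) = -3*((g² + 1*g) + 10*g) = -3*((g² + g) + 10*g) = -3*((g + g²) + 10*g) = -3*(g² + 11*g) = -33*g - 3*g²)
1/((-389*181 + w(-11, 23)) + N(632)) = 1/((-389*181 + 0) + 3*632*(-11 - 1*632)) = 1/((-70409 + 0) + 3*632*(-11 - 632)) = 1/(-70409 + 3*632*(-643)) = 1/(-70409 - 1219128) = 1/(-1289537) = -1/1289537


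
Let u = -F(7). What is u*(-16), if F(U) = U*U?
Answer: 784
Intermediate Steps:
F(U) = U**2
u = -49 (u = -1*7**2 = -1*49 = -49)
u*(-16) = -49*(-16) = 784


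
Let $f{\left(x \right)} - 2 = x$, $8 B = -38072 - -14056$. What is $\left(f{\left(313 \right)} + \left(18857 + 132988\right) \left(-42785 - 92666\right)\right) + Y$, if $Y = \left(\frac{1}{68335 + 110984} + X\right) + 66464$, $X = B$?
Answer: $- \frac{3688142334290441}{179319} \approx -2.0567 \cdot 10^{10}$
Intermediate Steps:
$B = -3002$ ($B = \frac{-38072 - -14056}{8} = \frac{-38072 + 14056}{8} = \frac{1}{8} \left(-24016\right) = -3002$)
$X = -3002$
$f{\left(x \right)} = 2 + x$
$Y = \frac{11379942379}{179319}$ ($Y = \left(\frac{1}{68335 + 110984} - 3002\right) + 66464 = \left(\frac{1}{179319} - 3002\right) + 66464 = - \frac{538315637}{179319} + 66464 = \frac{11379942379}{179319} \approx 63462.0$)
$\left(f{\left(313 \right)} + \left(18857 + 132988\right) \left(-42785 - 92666\right)\right) + Y = \left(\left(2 + 313\right) + \left(18857 + 132988\right) \left(-42785 - 92666\right)\right) + \frac{11379942379}{179319} = \left(315 + 151845 \left(-135451\right)\right) + \frac{11379942379}{179319} = \left(315 - 20567557095\right) + \frac{11379942379}{179319} = -20567556780 + \frac{11379942379}{179319} = - \frac{3688142334290441}{179319}$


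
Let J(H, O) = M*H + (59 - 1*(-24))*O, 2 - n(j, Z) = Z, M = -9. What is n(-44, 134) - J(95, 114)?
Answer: -8739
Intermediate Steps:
n(j, Z) = 2 - Z
J(H, O) = -9*H + 83*O (J(H, O) = -9*H + (59 - 1*(-24))*O = -9*H + (59 + 24)*O = -9*H + 83*O)
n(-44, 134) - J(95, 114) = (2 - 1*134) - (-9*95 + 83*114) = (2 - 134) - (-855 + 9462) = -132 - 1*8607 = -132 - 8607 = -8739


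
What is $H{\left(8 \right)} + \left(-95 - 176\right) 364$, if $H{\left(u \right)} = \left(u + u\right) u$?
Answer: $-98516$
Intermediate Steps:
$H{\left(u \right)} = 2 u^{2}$ ($H{\left(u \right)} = 2 u u = 2 u^{2}$)
$H{\left(8 \right)} + \left(-95 - 176\right) 364 = 2 \cdot 8^{2} + \left(-95 - 176\right) 364 = 2 \cdot 64 + \left(-95 - 176\right) 364 = 128 - 98644 = -98516$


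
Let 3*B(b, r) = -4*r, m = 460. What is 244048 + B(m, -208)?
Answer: 732976/3 ≈ 2.4433e+5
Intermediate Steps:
B(b, r) = -4*r/3 (B(b, r) = (-4*r)/3 = -4*r/3)
244048 + B(m, -208) = 244048 - 4/3*(-208) = 244048 + 832/3 = 732976/3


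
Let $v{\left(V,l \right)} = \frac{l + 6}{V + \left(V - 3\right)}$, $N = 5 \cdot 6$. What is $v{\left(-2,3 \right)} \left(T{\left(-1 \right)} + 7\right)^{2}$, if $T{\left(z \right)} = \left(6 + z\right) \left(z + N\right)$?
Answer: $- \frac{207936}{7} \approx -29705.0$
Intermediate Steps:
$N = 30$
$T{\left(z \right)} = \left(6 + z\right) \left(30 + z\right)$ ($T{\left(z \right)} = \left(6 + z\right) \left(z + 30\right) = \left(6 + z\right) \left(30 + z\right)$)
$v{\left(V,l \right)} = \frac{6 + l}{-3 + 2 V}$ ($v{\left(V,l \right)} = \frac{6 + l}{V + \left(-3 + V\right)} = \frac{6 + l}{-3 + 2 V}$)
$v{\left(-2,3 \right)} \left(T{\left(-1 \right)} + 7\right)^{2} = \frac{6 + 3}{-3 + 2 \left(-2\right)} \left(\left(180 + \left(-1\right)^{2} + 36 \left(-1\right)\right) + 7\right)^{2} = \frac{1}{-3 - 4} \cdot 9 \left(\left(180 + 1 - 36\right) + 7\right)^{2} = \frac{1}{-7} \cdot 9 \left(145 + 7\right)^{2} = \left(- \frac{1}{7}\right) 9 \cdot 152^{2} = \left(- \frac{9}{7}\right) 23104 = - \frac{207936}{7}$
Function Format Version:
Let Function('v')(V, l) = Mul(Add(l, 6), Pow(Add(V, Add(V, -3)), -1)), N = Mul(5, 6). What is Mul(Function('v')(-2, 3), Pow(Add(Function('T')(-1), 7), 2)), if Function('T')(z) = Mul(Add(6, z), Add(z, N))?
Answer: Rational(-207936, 7) ≈ -29705.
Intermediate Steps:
N = 30
Function('T')(z) = Mul(Add(6, z), Add(30, z)) (Function('T')(z) = Mul(Add(6, z), Add(z, 30)) = Mul(Add(6, z), Add(30, z)))
Function('v')(V, l) = Mul(Pow(Add(-3, Mul(2, V)), -1), Add(6, l)) (Function('v')(V, l) = Mul(Add(6, l), Pow(Add(V, Add(-3, V)), -1)) = Mul(Add(6, l), Pow(Add(-3, Mul(2, V)), -1)) = Mul(Pow(Add(-3, Mul(2, V)), -1), Add(6, l)))
Mul(Function('v')(-2, 3), Pow(Add(Function('T')(-1), 7), 2)) = Mul(Mul(Pow(Add(-3, Mul(2, -2)), -1), Add(6, 3)), Pow(Add(Add(180, Pow(-1, 2), Mul(36, -1)), 7), 2)) = Mul(Mul(Pow(Add(-3, -4), -1), 9), Pow(Add(Add(180, 1, -36), 7), 2)) = Mul(Mul(Pow(-7, -1), 9), Pow(Add(145, 7), 2)) = Mul(Mul(Rational(-1, 7), 9), Pow(152, 2)) = Mul(Rational(-9, 7), 23104) = Rational(-207936, 7)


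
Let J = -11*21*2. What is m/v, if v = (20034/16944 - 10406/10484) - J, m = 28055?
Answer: 207654805720/3420992131 ≈ 60.700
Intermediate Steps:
J = -462 (J = -231*2 = -462)
v = 3420992131/7401704 (v = (20034/16944 - 10406/10484) - 1*(-462) = (20034*(1/16944) - 10406*1/10484) + 462 = (3339/2824 - 5203/5242) + 462 = 1404883/7401704 + 462 = 3420992131/7401704 ≈ 462.19)
m/v = 28055/(3420992131/7401704) = 28055*(7401704/3420992131) = 207654805720/3420992131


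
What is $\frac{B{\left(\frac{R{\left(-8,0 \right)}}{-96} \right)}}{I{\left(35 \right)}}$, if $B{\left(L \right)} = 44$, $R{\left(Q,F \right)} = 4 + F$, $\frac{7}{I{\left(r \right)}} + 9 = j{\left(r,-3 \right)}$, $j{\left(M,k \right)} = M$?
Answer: $\frac{1144}{7} \approx 163.43$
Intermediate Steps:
$I{\left(r \right)} = \frac{7}{-9 + r}$
$\frac{B{\left(\frac{R{\left(-8,0 \right)}}{-96} \right)}}{I{\left(35 \right)}} = \frac{44}{7 \frac{1}{-9 + 35}} = \frac{44}{7 \cdot \frac{1}{26}} = \frac{44}{\frac{7}{26}} = 44 \cdot \frac{26}{7} = \frac{1144}{7}$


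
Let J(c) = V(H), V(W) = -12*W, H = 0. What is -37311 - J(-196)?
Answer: -37311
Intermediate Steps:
J(c) = 0 (J(c) = -12*0 = 0)
-37311 - J(-196) = -37311 - 1*0 = -37311 + 0 = -37311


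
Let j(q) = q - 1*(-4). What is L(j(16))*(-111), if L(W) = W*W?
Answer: -44400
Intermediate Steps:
j(q) = 4 + q (j(q) = q + 4 = 4 + q)
L(W) = W²
L(j(16))*(-111) = (4 + 16)²*(-111) = 20²*(-111) = 400*(-111) = -44400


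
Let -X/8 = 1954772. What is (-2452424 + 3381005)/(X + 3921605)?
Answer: -928581/11716571 ≈ -0.079254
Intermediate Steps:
X = -15638176 (X = -8*1954772 = -15638176)
(-2452424 + 3381005)/(X + 3921605) = (-2452424 + 3381005)/(-15638176 + 3921605) = 928581/(-11716571) = 928581*(-1/11716571) = -928581/11716571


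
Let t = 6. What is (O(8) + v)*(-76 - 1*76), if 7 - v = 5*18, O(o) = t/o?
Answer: 12502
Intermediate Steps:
O(o) = 6/o
v = -83 (v = 7 - 5*18 = 7 - 1*90 = 7 - 90 = -83)
(O(8) + v)*(-76 - 1*76) = (6/8 - 83)*(-76 - 1*76) = (6*(⅛) - 83)*(-76 - 76) = (¾ - 83)*(-152) = -329/4*(-152) = 12502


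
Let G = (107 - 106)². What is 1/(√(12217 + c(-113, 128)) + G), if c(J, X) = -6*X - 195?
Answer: -1/11253 + √11254/11253 ≈ 0.0093384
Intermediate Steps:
c(J, X) = -195 - 6*X
G = 1 (G = 1² = 1)
1/(√(12217 + c(-113, 128)) + G) = 1/(√(12217 + (-195 - 6*128)) + 1) = 1/(√(12217 + (-195 - 768)) + 1) = 1/(√(12217 - 963) + 1) = 1/(√11254 + 1) = 1/(1 + √11254)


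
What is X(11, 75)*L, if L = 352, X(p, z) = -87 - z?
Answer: -57024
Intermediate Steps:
X(11, 75)*L = (-87 - 1*75)*352 = (-87 - 75)*352 = -162*352 = -57024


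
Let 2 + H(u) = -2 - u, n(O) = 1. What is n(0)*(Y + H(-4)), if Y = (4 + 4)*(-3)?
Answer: -24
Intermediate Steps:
H(u) = -4 - u (H(u) = -2 + (-2 - u) = -4 - u)
Y = -24 (Y = 8*(-3) = -24)
n(0)*(Y + H(-4)) = 1*(-24 + (-4 - 1*(-4))) = 1*(-24 + (-4 + 4)) = 1*(-24 + 0) = 1*(-24) = -24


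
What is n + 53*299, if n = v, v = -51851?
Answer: -36004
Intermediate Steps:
n = -51851
n + 53*299 = -51851 + 53*299 = -51851 + 15847 = -36004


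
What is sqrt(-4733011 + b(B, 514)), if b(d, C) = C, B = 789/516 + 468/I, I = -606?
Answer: 3*I*sqrt(525833) ≈ 2175.4*I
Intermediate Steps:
B = 13147/17372 (B = 789/516 + 468/(-606) = 789*(1/516) + 468*(-1/606) = 263/172 - 78/101 = 13147/17372 ≈ 0.75679)
sqrt(-4733011 + b(B, 514)) = sqrt(-4733011 + 514) = sqrt(-4732497) = 3*I*sqrt(525833)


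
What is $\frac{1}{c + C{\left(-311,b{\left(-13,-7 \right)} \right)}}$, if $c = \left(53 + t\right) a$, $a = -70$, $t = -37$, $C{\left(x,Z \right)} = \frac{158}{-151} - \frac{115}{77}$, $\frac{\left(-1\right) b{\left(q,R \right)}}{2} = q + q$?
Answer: $- \frac{11627}{13051771} \approx -0.00089084$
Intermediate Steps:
$b{\left(q,R \right)} = - 4 q$ ($b{\left(q,R \right)} = - 2 \left(q + q\right) = - 2 \cdot 2 q = - 4 q$)
$C{\left(x,Z \right)} = - \frac{29531}{11627}$ ($C{\left(x,Z \right)} = 158 \left(- \frac{1}{151}\right) - \frac{115}{77} = - \frac{158}{151} - \frac{115}{77} = - \frac{29531}{11627}$)
$c = -1120$ ($c = \left(53 - 37\right) \left(-70\right) = 16 \left(-70\right) = -1120$)
$\frac{1}{c + C{\left(-311,b{\left(-13,-7 \right)} \right)}} = \frac{1}{-1120 - \frac{29531}{11627}} = \frac{1}{- \frac{13051771}{11627}} = - \frac{11627}{13051771}$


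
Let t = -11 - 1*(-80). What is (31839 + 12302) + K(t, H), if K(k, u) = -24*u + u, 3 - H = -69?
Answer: 42485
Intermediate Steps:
H = 72 (H = 3 - 1*(-69) = 3 + 69 = 72)
t = 69 (t = -11 + 80 = 69)
K(k, u) = -23*u
(31839 + 12302) + K(t, H) = (31839 + 12302) - 23*72 = 44141 - 1656 = 42485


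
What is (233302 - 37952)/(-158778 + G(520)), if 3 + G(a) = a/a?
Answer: -19535/15878 ≈ -1.2303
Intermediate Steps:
G(a) = -2 (G(a) = -3 + a/a = -3 + 1 = -2)
(233302 - 37952)/(-158778 + G(520)) = (233302 - 37952)/(-158778 - 2) = 195350/(-158780) = 195350*(-1/158780) = -19535/15878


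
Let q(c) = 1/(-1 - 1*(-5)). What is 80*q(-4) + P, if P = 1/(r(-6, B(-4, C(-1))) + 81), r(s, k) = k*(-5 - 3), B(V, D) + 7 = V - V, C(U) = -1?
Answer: 2741/137 ≈ 20.007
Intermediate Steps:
B(V, D) = -7 (B(V, D) = -7 + (V - V) = -7 + 0 = -7)
r(s, k) = -8*k (r(s, k) = k*(-8) = -8*k)
P = 1/137 (P = 1/(-8*(-7) + 81) = 1/(56 + 81) = 1/137 ≈ 0.0072993)
q(c) = ¼ (q(c) = 1/(-1 + 5) = 1/4 = ¼)
80*q(-4) + P = 80*(¼) + 1/137 = 20 + 1/137 = 2741/137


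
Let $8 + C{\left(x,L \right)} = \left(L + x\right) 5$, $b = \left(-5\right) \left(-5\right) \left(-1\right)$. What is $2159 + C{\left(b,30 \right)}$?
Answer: $2176$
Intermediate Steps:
$b = -25$ ($b = 25 \left(-1\right) = -25$)
$C{\left(x,L \right)} = -8 + 5 L + 5 x$ ($C{\left(x,L \right)} = -8 + \left(L + x\right) 5 = -8 + \left(5 L + 5 x\right) = -8 + 5 L + 5 x$)
$2159 + C{\left(b,30 \right)} = 2159 + \left(-8 + 5 \cdot 30 + 5 \left(-25\right)\right) = 2159 - -17 = 2159 + 17 = 2176$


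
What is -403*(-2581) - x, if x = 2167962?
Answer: -1127819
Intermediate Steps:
-403*(-2581) - x = -403*(-2581) - 1*2167962 = 1040143 - 2167962 = -1127819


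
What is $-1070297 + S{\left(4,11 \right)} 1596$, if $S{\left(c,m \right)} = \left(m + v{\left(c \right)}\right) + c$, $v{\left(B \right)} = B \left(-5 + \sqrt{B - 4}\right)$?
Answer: $-1078277$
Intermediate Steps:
$v{\left(B \right)} = B \left(-5 + \sqrt{-4 + B}\right)$
$S{\left(c,m \right)} = c + m + c \left(-5 + \sqrt{-4 + c}\right)$ ($S{\left(c,m \right)} = \left(m + c \left(-5 + \sqrt{-4 + c}\right)\right) + c = c + m + c \left(-5 + \sqrt{-4 + c}\right)$)
$-1070297 + S{\left(4,11 \right)} 1596 = -1070297 + \left(4 + 11 + 4 \left(-5 + \sqrt{-4 + 4}\right)\right) 1596 = -1070297 + \left(4 + 11 + 4 \left(-5 + \sqrt{0}\right)\right) 1596 = -1070297 + \left(4 + 11 + 4 \left(-5 + 0\right)\right) 1596 = -1070297 + \left(4 + 11 + 4 \left(-5\right)\right) 1596 = -1070297 + \left(4 + 11 - 20\right) 1596 = -1070297 - 7980 = -1078277$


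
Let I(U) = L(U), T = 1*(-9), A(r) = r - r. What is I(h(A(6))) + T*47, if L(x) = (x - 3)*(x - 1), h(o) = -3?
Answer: -399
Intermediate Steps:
A(r) = 0
T = -9
L(x) = (-1 + x)*(-3 + x) (L(x) = (-3 + x)*(-1 + x) = (-1 + x)*(-3 + x))
I(U) = 3 + U**2 - 4*U
I(h(A(6))) + T*47 = (3 + (-3)**2 - 4*(-3)) - 9*47 = (3 + 9 + 12) - 423 = 24 - 423 = -399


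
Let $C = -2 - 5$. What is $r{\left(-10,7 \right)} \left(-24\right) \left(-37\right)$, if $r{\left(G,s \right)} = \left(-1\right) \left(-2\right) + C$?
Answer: $-4440$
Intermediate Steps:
$C = -7$ ($C = -2 - 5 = -7$)
$r{\left(G,s \right)} = -5$ ($r{\left(G,s \right)} = \left(-1\right) \left(-2\right) - 7 = 2 - 7 = -5$)
$r{\left(-10,7 \right)} \left(-24\right) \left(-37\right) = \left(-5\right) \left(-24\right) \left(-37\right) = 120 \left(-37\right) = -4440$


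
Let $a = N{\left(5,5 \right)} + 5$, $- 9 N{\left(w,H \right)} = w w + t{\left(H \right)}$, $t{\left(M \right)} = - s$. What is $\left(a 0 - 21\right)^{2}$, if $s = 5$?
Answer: $441$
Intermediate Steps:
$t{\left(M \right)} = -5$ ($t{\left(M \right)} = \left(-1\right) 5 = -5$)
$N{\left(w,H \right)} = \frac{5}{9} - \frac{w^{2}}{9}$ ($N{\left(w,H \right)} = - \frac{w w - 5}{9} = - \frac{w^{2} - 5}{9} = - \frac{-5 + w^{2}}{9} = \frac{5}{9} - \frac{w^{2}}{9}$)
$a = \frac{25}{9}$ ($a = \left(\frac{5}{9} - \frac{5^{2}}{9}\right) + 5 = \left(\frac{5}{9} - \frac{25}{9}\right) + 5 = - \frac{20}{9} + 5 = \frac{25}{9} \approx 2.7778$)
$\left(a 0 - 21\right)^{2} = \left(\frac{25}{9} \cdot 0 - 21\right)^{2} = \left(0 - 21\right)^{2} = \left(-21\right)^{2} = 441$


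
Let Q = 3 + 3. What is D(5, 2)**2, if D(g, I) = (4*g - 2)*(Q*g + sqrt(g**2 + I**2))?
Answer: 300996 + 19440*sqrt(29) ≈ 4.0568e+5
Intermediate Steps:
Q = 6
D(g, I) = (-2 + 4*g)*(sqrt(I**2 + g**2) + 6*g) (D(g, I) = (4*g - 2)*(6*g + sqrt(g**2 + I**2)) = (-2 + 4*g)*(6*g + sqrt(I**2 + g**2)) = (-2 + 4*g)*(sqrt(I**2 + g**2) + 6*g))
D(5, 2)**2 = (-12*5 - 2*sqrt(2**2 + 5**2) + 24*5**2 + 4*5*sqrt(2**2 + 5**2))**2 = (-60 - 2*sqrt(4 + 25) + 24*25 + 4*5*sqrt(4 + 25))**2 = (-60 - 2*sqrt(29) + 600 + 4*5*sqrt(29))**2 = (-60 - 2*sqrt(29) + 600 + 20*sqrt(29))**2 = (540 + 18*sqrt(29))**2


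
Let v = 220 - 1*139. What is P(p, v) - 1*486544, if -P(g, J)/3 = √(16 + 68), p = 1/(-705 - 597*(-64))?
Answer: -486544 - 6*√21 ≈ -4.8657e+5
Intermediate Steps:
v = 81 (v = 220 - 139 = 81)
p = 1/83328 (p = -1/64/(-1302) = -1/1302*(-1/64) = 1/83328 ≈ 1.2001e-5)
P(g, J) = -6*√21 (P(g, J) = -3*√(16 + 68) = -6*√21)
P(p, v) - 1*486544 = -6*√21 - 1*486544 = -6*√21 - 486544 = -486544 - 6*√21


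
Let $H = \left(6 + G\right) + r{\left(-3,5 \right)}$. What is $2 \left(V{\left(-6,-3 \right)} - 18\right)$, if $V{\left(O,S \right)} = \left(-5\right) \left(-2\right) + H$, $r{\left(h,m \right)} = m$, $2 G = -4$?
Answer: $2$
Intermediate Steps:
$G = -2$ ($G = \frac{1}{2} \left(-4\right) = -2$)
$H = 9$ ($H = \left(6 - 2\right) + 5 = 4 + 5 = 9$)
$V{\left(O,S \right)} = 19$ ($V{\left(O,S \right)} = \left(-5\right) \left(-2\right) + 9 = 10 + 9 = 19$)
$2 \left(V{\left(-6,-3 \right)} - 18\right) = 2 \left(19 - 18\right) = 2 \cdot 1 = 2$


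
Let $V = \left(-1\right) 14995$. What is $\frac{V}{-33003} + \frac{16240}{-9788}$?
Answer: $- \frac{97299415}{80758341} \approx -1.2048$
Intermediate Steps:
$V = -14995$
$\frac{V}{-33003} + \frac{16240}{-9788} = - \frac{14995}{-33003} + \frac{16240}{-9788} = \left(-14995\right) \left(- \frac{1}{33003}\right) + 16240 \left(- \frac{1}{9788}\right) = \frac{14995}{33003} - \frac{4060}{2447} = - \frac{97299415}{80758341}$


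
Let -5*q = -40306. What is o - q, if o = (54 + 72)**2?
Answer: 39074/5 ≈ 7814.8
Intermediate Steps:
q = 40306/5 (q = -1/5*(-40306) = 40306/5 ≈ 8061.2)
o = 15876 (o = 126**2 = 15876)
o - q = 15876 - 1*40306/5 = 15876 - 40306/5 = 39074/5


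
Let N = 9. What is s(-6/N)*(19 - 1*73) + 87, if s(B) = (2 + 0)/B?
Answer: 249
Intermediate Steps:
s(B) = 2/B
s(-6/N)*(19 - 1*73) + 87 = (2/((-6/9)))*(19 - 1*73) + 87 = (2/((-6*1/9)))*(19 - 73) + 87 = (2/(-2/3))*(-54) + 87 = (2*(-3/2))*(-54) + 87 = -3*(-54) + 87 = 162 + 87 = 249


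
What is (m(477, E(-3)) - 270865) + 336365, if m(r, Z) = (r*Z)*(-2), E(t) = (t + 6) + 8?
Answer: 55006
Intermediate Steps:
E(t) = 14 + t (E(t) = (6 + t) + 8 = 14 + t)
m(r, Z) = -2*Z*r (m(r, Z) = (Z*r)*(-2) = -2*Z*r)
(m(477, E(-3)) - 270865) + 336365 = (-2*(14 - 3)*477 - 270865) + 336365 = (-2*11*477 - 270865) + 336365 = (-10494 - 270865) + 336365 = -281359 + 336365 = 55006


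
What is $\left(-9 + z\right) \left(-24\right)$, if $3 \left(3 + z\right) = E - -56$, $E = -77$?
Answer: $456$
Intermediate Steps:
$z = -10$ ($z = -3 + \frac{-77 - -56}{3} = -3 + \frac{-77 + 56}{3} = -3 + \frac{1}{3} \left(-21\right) = -3 - 7 = -10$)
$\left(-9 + z\right) \left(-24\right) = \left(-9 - 10\right) \left(-24\right) = \left(-19\right) \left(-24\right) = 456$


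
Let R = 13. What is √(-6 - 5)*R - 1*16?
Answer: -16 + 13*I*√11 ≈ -16.0 + 43.116*I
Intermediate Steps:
√(-6 - 5)*R - 1*16 = √(-6 - 5)*13 - 1*16 = √(-11)*13 - 16 = (I*√11)*13 - 16 = 13*I*√11 - 16 = -16 + 13*I*√11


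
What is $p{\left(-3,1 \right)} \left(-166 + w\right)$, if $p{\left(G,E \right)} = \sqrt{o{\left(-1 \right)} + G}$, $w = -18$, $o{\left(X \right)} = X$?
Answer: $- 368 i \approx - 368.0 i$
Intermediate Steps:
$p{\left(G,E \right)} = \sqrt{-1 + G}$
$p{\left(-3,1 \right)} \left(-166 + w\right) = \sqrt{-1 - 3} \left(-166 - 18\right) = \sqrt{-4} \left(-184\right) = 2 i \left(-184\right) = - 368 i$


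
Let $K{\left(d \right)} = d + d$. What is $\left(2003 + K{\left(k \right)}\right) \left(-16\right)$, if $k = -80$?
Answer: $-29488$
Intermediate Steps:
$K{\left(d \right)} = 2 d$
$\left(2003 + K{\left(k \right)}\right) \left(-16\right) = \left(2003 + 2 \left(-80\right)\right) \left(-16\right) = \left(2003 - 160\right) \left(-16\right) = 1843 \left(-16\right) = -29488$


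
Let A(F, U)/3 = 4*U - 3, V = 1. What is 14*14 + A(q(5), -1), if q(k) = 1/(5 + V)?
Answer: 175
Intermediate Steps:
q(k) = ⅙ (q(k) = 1/(5 + 1) = 1/6 = ⅙)
A(F, U) = -9 + 12*U (A(F, U) = 3*(4*U - 3) = 3*(-3 + 4*U) = -9 + 12*U)
14*14 + A(q(5), -1) = 14*14 + (-9 + 12*(-1)) = 196 + (-9 - 12) = 196 - 21 = 175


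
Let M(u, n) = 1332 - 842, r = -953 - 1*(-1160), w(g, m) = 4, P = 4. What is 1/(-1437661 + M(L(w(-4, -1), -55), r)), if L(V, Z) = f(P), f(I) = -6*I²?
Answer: -1/1437171 ≈ -6.9581e-7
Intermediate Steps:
r = 207 (r = -953 + 1160 = 207)
L(V, Z) = -96 (L(V, Z) = -6*4² = -6*16 = -96)
M(u, n) = 490
1/(-1437661 + M(L(w(-4, -1), -55), r)) = 1/(-1437661 + 490) = 1/(-1437171) = -1/1437171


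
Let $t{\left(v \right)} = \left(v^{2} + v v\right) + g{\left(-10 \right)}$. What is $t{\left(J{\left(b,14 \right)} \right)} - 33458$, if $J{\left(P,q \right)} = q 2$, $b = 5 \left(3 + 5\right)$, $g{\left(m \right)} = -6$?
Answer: $-31896$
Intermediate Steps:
$b = 40$ ($b = 5 \cdot 8 = 40$)
$J{\left(P,q \right)} = 2 q$
$t{\left(v \right)} = -6 + 2 v^{2}$ ($t{\left(v \right)} = \left(v^{2} + v v\right) - 6 = \left(v^{2} + v^{2}\right) - 6 = 2 v^{2} - 6 = -6 + 2 v^{2}$)
$t{\left(J{\left(b,14 \right)} \right)} - 33458 = \left(-6 + 2 \left(2 \cdot 14\right)^{2}\right) - 33458 = \left(-6 + 2 \cdot 28^{2}\right) - 33458 = \left(-6 + 2 \cdot 784\right) - 33458 = \left(-6 + 1568\right) - 33458 = 1562 - 33458 = -31896$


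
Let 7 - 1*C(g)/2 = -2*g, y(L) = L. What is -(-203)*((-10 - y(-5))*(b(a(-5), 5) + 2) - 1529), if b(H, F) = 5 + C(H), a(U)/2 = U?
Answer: -291102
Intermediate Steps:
C(g) = 14 + 4*g (C(g) = 14 - (-4)*g = 14 + 4*g)
a(U) = 2*U
b(H, F) = 19 + 4*H (b(H, F) = 5 + (14 + 4*H) = 19 + 4*H)
-(-203)*((-10 - y(-5))*(b(a(-5), 5) + 2) - 1529) = -(-203)*((-10 - 1*(-5))*((19 + 4*(2*(-5))) + 2) - 1529) = -(-203)*((-10 + 5)*((19 + 4*(-10)) + 2) - 1529) = -(-203)*(-5*((19 - 40) + 2) - 1529) = -(-203)*(-5*(-21 + 2) - 1529) = -(-203)*(-5*(-19) - 1529) = -(-203)*(95 - 1529) = -(-203)*(-1434) = -1*291102 = -291102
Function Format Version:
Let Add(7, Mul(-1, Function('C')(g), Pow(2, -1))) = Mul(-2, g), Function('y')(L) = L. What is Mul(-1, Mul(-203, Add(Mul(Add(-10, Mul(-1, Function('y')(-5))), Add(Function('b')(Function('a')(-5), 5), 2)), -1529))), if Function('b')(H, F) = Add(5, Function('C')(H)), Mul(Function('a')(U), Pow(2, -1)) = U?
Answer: -291102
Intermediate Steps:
Function('C')(g) = Add(14, Mul(4, g)) (Function('C')(g) = Add(14, Mul(-2, Mul(-2, g))) = Add(14, Mul(4, g)))
Function('a')(U) = Mul(2, U)
Function('b')(H, F) = Add(19, Mul(4, H)) (Function('b')(H, F) = Add(5, Add(14, Mul(4, H))) = Add(19, Mul(4, H)))
Mul(-1, Mul(-203, Add(Mul(Add(-10, Mul(-1, Function('y')(-5))), Add(Function('b')(Function('a')(-5), 5), 2)), -1529))) = Mul(-1, Mul(-203, Add(Mul(Add(-10, Mul(-1, -5)), Add(Add(19, Mul(4, Mul(2, -5))), 2)), -1529))) = Mul(-1, Mul(-203, Add(Mul(Add(-10, 5), Add(Add(19, Mul(4, -10)), 2)), -1529))) = Mul(-1, Mul(-203, Add(Mul(-5, Add(Add(19, -40), 2)), -1529))) = Mul(-1, Mul(-203, Add(Mul(-5, Add(-21, 2)), -1529))) = Mul(-1, Mul(-203, Add(Mul(-5, -19), -1529))) = Mul(-1, Mul(-203, Add(95, -1529))) = Mul(-1, Mul(-203, -1434)) = Mul(-1, 291102) = -291102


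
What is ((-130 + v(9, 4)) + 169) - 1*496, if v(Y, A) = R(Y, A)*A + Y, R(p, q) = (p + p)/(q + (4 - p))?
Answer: -520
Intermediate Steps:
R(p, q) = 2*p/(4 + q - p) (R(p, q) = (2*p)/(4 + q - p) = 2*p/(4 + q - p))
v(Y, A) = Y + 2*A*Y/(4 + A - Y) (v(Y, A) = (2*Y/(4 + A - Y))*A + Y = 2*A*Y/(4 + A - Y) + Y = Y + 2*A*Y/(4 + A - Y))
((-130 + v(9, 4)) + 169) - 1*496 = ((-130 + 9*(4 - 1*9 + 3*4)/(4 + 4 - 1*9)) + 169) - 1*496 = ((-130 + 9*(4 - 9 + 12)/(4 + 4 - 9)) + 169) - 496 = ((-130 + 9*7/(-1)) + 169) - 496 = ((-130 + 9*(-1)*7) + 169) - 496 = ((-130 - 63) + 169) - 496 = (-193 + 169) - 496 = -24 - 496 = -520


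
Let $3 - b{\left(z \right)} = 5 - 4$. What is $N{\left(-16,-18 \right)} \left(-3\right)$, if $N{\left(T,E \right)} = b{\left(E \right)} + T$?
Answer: $42$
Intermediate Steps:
$b{\left(z \right)} = 2$ ($b{\left(z \right)} = 3 - \left(5 - 4\right) = 3 - 1 = 2$)
$N{\left(T,E \right)} = 2 + T$
$N{\left(-16,-18 \right)} \left(-3\right) = \left(2 - 16\right) \left(-3\right) = \left(-14\right) \left(-3\right) = 42$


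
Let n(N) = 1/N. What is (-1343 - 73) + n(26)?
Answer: -36815/26 ≈ -1416.0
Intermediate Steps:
(-1343 - 73) + n(26) = (-1343 - 73) + 1/26 = -1416 + 1/26 = -36815/26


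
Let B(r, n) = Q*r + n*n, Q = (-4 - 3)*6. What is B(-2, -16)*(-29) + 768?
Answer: -9092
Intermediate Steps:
Q = -42 (Q = -7*6 = -42)
B(r, n) = n² - 42*r (B(r, n) = -42*r + n*n = -42*r + n² = n² - 42*r)
B(-2, -16)*(-29) + 768 = ((-16)² - 42*(-2))*(-29) + 768 = (256 + 84)*(-29) + 768 = 340*(-29) + 768 = -9860 + 768 = -9092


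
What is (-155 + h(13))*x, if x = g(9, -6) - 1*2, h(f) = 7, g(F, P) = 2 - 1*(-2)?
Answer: -296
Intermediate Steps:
g(F, P) = 4 (g(F, P) = 2 + 2 = 4)
x = 2 (x = 4 - 1*2 = 4 - 2 = 2)
(-155 + h(13))*x = (-155 + 7)*2 = -148*2 = -296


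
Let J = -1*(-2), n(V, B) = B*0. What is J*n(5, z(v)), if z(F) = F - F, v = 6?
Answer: 0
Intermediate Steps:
z(F) = 0
n(V, B) = 0
J = 2
J*n(5, z(v)) = 2*0 = 0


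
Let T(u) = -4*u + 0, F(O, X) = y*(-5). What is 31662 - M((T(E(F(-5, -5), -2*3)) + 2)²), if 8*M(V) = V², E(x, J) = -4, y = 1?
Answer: 18540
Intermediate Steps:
F(O, X) = -5 (F(O, X) = 1*(-5) = -5)
T(u) = -4*u
M(V) = V²/8
31662 - M((T(E(F(-5, -5), -2*3)) + 2)²) = 31662 - ((-4*(-4) + 2)²)²/8 = 31662 - ((16 + 2)²)²/8 = 31662 - (18²)²/8 = 31662 - 324²/8 = 31662 - 104976/8 = 31662 - 1*13122 = 31662 - 13122 = 18540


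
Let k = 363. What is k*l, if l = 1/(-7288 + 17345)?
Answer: 363/10057 ≈ 0.036094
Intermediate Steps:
l = 1/10057 ≈ 9.9433e-5
k*l = 363*(1/10057) = 363/10057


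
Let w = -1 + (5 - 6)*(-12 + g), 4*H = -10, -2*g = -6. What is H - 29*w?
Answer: -469/2 ≈ -234.50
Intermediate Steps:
g = 3 (g = -1/2*(-6) = 3)
H = -5/2 (H = (1/4)*(-10) = -5/2 ≈ -2.5000)
w = 8 (w = -1 + (5 - 6)*(-12 + 3) = -1 - 1*(-9) = -1 + 9 = 8)
H - 29*w = -5/2 - 29*8 = -5/2 - 232 = -469/2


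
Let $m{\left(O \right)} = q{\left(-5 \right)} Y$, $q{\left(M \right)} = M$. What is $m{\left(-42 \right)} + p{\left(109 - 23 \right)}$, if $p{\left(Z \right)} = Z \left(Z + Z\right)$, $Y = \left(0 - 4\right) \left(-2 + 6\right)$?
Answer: $14872$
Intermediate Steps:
$Y = -16$ ($Y = \left(-4\right) 4 = -16$)
$m{\left(O \right)} = 80$ ($m{\left(O \right)} = \left(-5\right) \left(-16\right) = 80$)
$p{\left(Z \right)} = 2 Z^{2}$ ($p{\left(Z \right)} = Z 2 Z = 2 Z^{2}$)
$m{\left(-42 \right)} + p{\left(109 - 23 \right)} = 80 + 2 \left(109 - 23\right)^{2} = 80 + 2 \cdot 86^{2} = 80 + 2 \cdot 7396 = 80 + 14792 = 14872$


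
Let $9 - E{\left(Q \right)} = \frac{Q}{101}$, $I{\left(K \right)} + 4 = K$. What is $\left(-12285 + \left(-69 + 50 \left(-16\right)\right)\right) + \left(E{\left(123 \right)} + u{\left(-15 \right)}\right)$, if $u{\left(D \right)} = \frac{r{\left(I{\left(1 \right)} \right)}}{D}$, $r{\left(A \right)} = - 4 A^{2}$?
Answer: $- \frac{6637628}{505} \approx -13144.0$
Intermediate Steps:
$I{\left(K \right)} = -4 + K$
$E{\left(Q \right)} = 9 - \frac{Q}{101}$
$u{\left(D \right)} = - \frac{36}{D}$ ($u{\left(D \right)} = \frac{\left(-4\right) \left(-4 + 1\right)^{2}}{D} = \frac{\left(-4\right) \left(-3\right)^{2}}{D} = \frac{\left(-4\right) 9}{D} = - \frac{36}{D}$)
$\left(-12285 + \left(-69 + 50 \left(-16\right)\right)\right) + \left(E{\left(123 \right)} + u{\left(-15 \right)}\right) = \left(-12285 + \left(-69 + 50 \left(-16\right)\right)\right) + \left(\left(9 - \frac{123}{101}\right) - \frac{36}{-15}\right) = \left(-12285 - 869\right) + \left(\left(9 - \frac{123}{101}\right) - - \frac{12}{5}\right) = \left(-12285 - 869\right) + \left(\frac{786}{101} + \frac{12}{5}\right) = -13154 + \frac{5142}{505} = - \frac{6637628}{505}$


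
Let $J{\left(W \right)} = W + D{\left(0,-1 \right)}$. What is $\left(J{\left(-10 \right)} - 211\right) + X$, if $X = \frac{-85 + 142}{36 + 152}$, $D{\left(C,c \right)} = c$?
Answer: $- \frac{41679}{188} \approx -221.7$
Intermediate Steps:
$X = \frac{57}{188} \approx 0.30319$
$J{\left(W \right)} = -1 + W$ ($J{\left(W \right)} = W - 1 = -1 + W$)
$\left(J{\left(-10 \right)} - 211\right) + X = \left(\left(-1 - 10\right) - 211\right) + \frac{57}{188} = \left(-11 - 211\right) + \frac{57}{188} = -222 + \frac{57}{188} = - \frac{41679}{188}$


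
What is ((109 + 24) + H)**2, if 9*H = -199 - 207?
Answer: 625681/81 ≈ 7724.5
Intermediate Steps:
H = -406/9 (H = (-199 - 207)/9 = (1/9)*(-406) = -406/9 ≈ -45.111)
((109 + 24) + H)**2 = ((109 + 24) - 406/9)**2 = (133 - 406/9)**2 = (791/9)**2 = 625681/81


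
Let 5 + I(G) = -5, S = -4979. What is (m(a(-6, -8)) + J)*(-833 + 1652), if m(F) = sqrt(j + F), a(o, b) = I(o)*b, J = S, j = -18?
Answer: -4077801 + 819*sqrt(62) ≈ -4.0714e+6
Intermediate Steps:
I(G) = -10 (I(G) = -5 - 5 = -10)
J = -4979
a(o, b) = -10*b
m(F) = sqrt(-18 + F)
(m(a(-6, -8)) + J)*(-833 + 1652) = (sqrt(-18 - 10*(-8)) - 4979)*(-833 + 1652) = (sqrt(-18 + 80) - 4979)*819 = (sqrt(62) - 4979)*819 = (-4979 + sqrt(62))*819 = -4077801 + 819*sqrt(62)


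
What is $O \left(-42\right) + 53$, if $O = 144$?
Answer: $-5995$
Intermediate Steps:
$O \left(-42\right) + 53 = 144 \left(-42\right) + 53 = -6048 + 53 = -5995$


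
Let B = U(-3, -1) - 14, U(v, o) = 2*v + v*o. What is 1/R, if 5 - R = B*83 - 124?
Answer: 1/1540 ≈ 0.00064935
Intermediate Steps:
U(v, o) = 2*v + o*v
B = -17 (B = -3*(2 - 1) - 14 = -3*1 - 14 = -3 - 14 = -17)
R = 1540 (R = 5 - (-17*83 - 124) = 5 - (-1411 - 124) = 5 - 1*(-1535) = 5 + 1535 = 1540)
1/R = 1/1540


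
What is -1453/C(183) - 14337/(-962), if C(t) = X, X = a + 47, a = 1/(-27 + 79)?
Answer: -37630907/2352090 ≈ -15.999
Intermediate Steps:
a = 1/52 ≈ 0.019231
X = 2445/52 (X = 1/52 + 47 = 2445/52 ≈ 47.019)
C(t) = 2445/52
-1453/C(183) - 14337/(-962) = -1453/2445/52 - 14337/(-962) = -1453*52/2445 - 14337*(-1/962) = -75556/2445 + 14337/962 = -37630907/2352090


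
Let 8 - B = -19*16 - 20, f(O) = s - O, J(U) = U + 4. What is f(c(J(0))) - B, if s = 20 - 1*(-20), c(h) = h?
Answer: -296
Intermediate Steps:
J(U) = 4 + U
s = 40 (s = 20 + 20 = 40)
f(O) = 40 - O
B = 332 (B = 8 - (-19*16 - 20) = 8 - (-304 - 20) = 8 - 1*(-324) = 8 + 324 = 332)
f(c(J(0))) - B = (40 - (4 + 0)) - 1*332 = (40 - 1*4) - 332 = (40 - 4) - 332 = 36 - 332 = -296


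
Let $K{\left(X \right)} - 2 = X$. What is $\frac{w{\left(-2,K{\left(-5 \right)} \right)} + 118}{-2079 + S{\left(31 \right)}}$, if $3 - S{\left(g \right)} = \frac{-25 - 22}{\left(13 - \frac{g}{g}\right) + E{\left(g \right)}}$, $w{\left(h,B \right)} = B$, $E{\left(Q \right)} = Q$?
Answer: $- \frac{4945}{89221} \approx -0.055424$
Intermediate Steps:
$K{\left(X \right)} = 2 + X$
$S{\left(g \right)} = 3 + \frac{47}{12 + g}$ ($S{\left(g \right)} = 3 - \frac{-25 - 22}{\left(13 - \frac{g}{g}\right) + g} = 3 - - \frac{47}{\left(13 - 1\right) + g} = 3 - - \frac{47}{12 + g} = 3 + \frac{47}{12 + g}$)
$\frac{w{\left(-2,K{\left(-5 \right)} \right)} + 118}{-2079 + S{\left(31 \right)}} = \frac{\left(2 - 5\right) + 118}{-2079 + \frac{83 + 3 \cdot 31}{12 + 31}} = \frac{-3 + 118}{-2079 + \frac{83 + 93}{43}} = \frac{115}{-2079 + \frac{1}{43} \cdot 176} = \frac{115}{-2079 + \frac{176}{43}} = \frac{115}{- \frac{89221}{43}} = 115 \left(- \frac{43}{89221}\right) = - \frac{4945}{89221}$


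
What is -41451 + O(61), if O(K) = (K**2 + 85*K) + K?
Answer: -32484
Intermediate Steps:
O(K) = K**2 + 86*K
-41451 + O(61) = -41451 + 61*(86 + 61) = -41451 + 61*147 = -41451 + 8967 = -32484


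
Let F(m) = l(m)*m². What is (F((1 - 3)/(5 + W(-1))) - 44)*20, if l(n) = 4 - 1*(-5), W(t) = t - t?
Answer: -4256/5 ≈ -851.20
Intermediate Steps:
W(t) = 0
l(n) = 9 (l(n) = 4 + 5 = 9)
F(m) = 9*m²
(F((1 - 3)/(5 + W(-1))) - 44)*20 = (9*((1 - 3)/(5 + 0))² - 44)*20 = (9*(-2/5)² - 44)*20 = (9*(-2*⅕)² - 44)*20 = (9*(-⅖)² - 44)*20 = (9*(4/25) - 44)*20 = (36/25 - 44)*20 = -1064/25*20 = -4256/5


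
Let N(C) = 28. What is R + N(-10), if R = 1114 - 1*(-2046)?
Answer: 3188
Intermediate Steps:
R = 3160 (R = 1114 + 2046 = 3160)
R + N(-10) = 3160 + 28 = 3188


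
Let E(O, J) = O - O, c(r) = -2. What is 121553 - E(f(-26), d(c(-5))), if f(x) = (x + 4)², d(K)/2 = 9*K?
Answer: 121553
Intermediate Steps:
d(K) = 18*K (d(K) = 2*(9*K) = 18*K)
f(x) = (4 + x)²
E(O, J) = 0
121553 - E(f(-26), d(c(-5))) = 121553 - 1*0 = 121553 + 0 = 121553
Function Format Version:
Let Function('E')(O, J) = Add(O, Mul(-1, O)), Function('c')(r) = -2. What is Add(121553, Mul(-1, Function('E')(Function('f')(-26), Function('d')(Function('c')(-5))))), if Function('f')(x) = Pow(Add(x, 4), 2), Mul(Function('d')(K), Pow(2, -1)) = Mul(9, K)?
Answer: 121553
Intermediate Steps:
Function('d')(K) = Mul(18, K) (Function('d')(K) = Mul(2, Mul(9, K)) = Mul(18, K))
Function('f')(x) = Pow(Add(4, x), 2)
Function('E')(O, J) = 0
Add(121553, Mul(-1, Function('E')(Function('f')(-26), Function('d')(Function('c')(-5))))) = Add(121553, Mul(-1, 0)) = Add(121553, 0) = 121553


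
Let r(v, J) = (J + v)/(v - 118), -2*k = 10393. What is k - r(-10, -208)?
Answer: -332685/64 ≈ -5198.2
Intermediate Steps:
k = -10393/2 (k = -½*10393 = -10393/2 ≈ -5196.5)
r(v, J) = (J + v)/(-118 + v)
k - r(-10, -208) = -10393/2 - (-208 - 10)/(-118 - 10) = -10393/2 - (-218)/(-128) = -10393/2 - (-1)*(-218)/128 = -10393/2 - 1*109/64 = -10393/2 - 109/64 = -332685/64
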